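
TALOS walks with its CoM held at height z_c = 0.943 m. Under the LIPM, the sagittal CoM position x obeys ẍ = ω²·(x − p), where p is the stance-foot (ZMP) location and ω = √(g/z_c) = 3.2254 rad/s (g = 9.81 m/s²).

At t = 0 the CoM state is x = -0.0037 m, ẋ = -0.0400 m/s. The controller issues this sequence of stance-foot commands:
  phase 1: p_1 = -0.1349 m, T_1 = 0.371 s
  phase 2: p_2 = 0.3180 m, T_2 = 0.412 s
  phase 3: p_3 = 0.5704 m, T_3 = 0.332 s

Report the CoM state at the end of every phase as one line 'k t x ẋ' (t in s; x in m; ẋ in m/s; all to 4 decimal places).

1 0.3710 0.0833 0.5640
2 0.7830 0.1509 -0.1894
3 1.1150 -0.1892 -2.0511

phase 1: p=-0.1349, T=0.371, ωT=1.196623, cosh=1.805569, sinh=1.503356; start (x,ẋ)=(-0.003700, -0.040000) → end (x,ẋ)=(0.083347, 0.563956)
phase 2: p=0.3180, T=0.412, ωT=1.328865, cosh=2.020766, sinh=1.755988; start (x,ẋ)=(0.083347, 0.563956) → end (x,ẋ)=(0.150852, -0.189398)
phase 3: p=0.5704, T=0.332, ωT=1.070833, cosh=1.630266, sinh=1.287543; start (x,ẋ)=(0.150852, -0.189398) → end (x,ẋ)=(-0.189179, -2.051083)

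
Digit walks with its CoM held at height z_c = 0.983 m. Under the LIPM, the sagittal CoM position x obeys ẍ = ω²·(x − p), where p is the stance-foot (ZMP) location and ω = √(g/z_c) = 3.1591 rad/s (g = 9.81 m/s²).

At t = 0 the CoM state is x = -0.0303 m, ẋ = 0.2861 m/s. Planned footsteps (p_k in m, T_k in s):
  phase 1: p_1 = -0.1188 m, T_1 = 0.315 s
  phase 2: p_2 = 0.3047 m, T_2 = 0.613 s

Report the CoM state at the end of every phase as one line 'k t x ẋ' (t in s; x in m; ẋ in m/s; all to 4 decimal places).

1 0.3150 0.1230 0.7663
2 0.9280 0.4852 0.7634

phase 1: p=-0.1188, T=0.315, ωT=0.995116, cosh=1.537360, sinh=1.167680; start (x,ẋ)=(-0.030300, 0.286100) → end (x,ẋ)=(0.123006, 0.766299)
phase 2: p=0.3047, T=0.613, ωT=1.936528, cosh=3.539419, sinh=3.395215; start (x,ẋ)=(0.123006, 0.766299) → end (x,ẋ)=(0.485181, 0.763433)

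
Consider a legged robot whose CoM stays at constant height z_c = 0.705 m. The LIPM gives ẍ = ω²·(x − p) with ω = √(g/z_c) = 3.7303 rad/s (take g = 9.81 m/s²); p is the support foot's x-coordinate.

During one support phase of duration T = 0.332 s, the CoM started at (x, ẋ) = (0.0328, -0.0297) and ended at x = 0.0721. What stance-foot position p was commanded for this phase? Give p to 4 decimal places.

p = -0.0268

ωT = 3.7303·0.332 = 1.238460; cosh(ωT) = 1.870062, sinh(ωT) = 1.580232
x(T) = p + (x₀−p)·cosh(ωT) + (ẋ₀/ω)·sinh(ωT) ⇒ p·(1 − cosh) = x(T) − x₀·cosh − (ẋ₀/ω)·sinh
numerator   = 0.0721 − (0.0328)·1.870062 − (-0.0297/3.7303)·1.580232 = 0.023343
denominator = 1 − 1.870062 = -0.870062
p = 0.023343 / -0.870062 = -0.0268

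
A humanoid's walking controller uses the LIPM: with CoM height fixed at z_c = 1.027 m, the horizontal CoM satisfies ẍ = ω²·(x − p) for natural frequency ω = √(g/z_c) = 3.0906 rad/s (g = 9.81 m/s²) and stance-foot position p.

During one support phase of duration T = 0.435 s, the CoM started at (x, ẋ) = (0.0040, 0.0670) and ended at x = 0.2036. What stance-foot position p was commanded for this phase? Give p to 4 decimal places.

p = -0.1494

ωT = 3.0906·0.435 = 1.344411; cosh(ωT) = 2.048310, sinh(ωT) = 1.787617
x(T) = p + (x₀−p)·cosh(ωT) + (ẋ₀/ω)·sinh(ωT) ⇒ p·(1 − cosh) = x(T) − x₀·cosh − (ẋ₀/ω)·sinh
numerator   = 0.2036 − (0.0040)·2.048310 − (0.0670/3.0906)·1.787617 = 0.156654
denominator = 1 − 2.048310 = -1.048310
p = 0.156654 / -1.048310 = -0.1494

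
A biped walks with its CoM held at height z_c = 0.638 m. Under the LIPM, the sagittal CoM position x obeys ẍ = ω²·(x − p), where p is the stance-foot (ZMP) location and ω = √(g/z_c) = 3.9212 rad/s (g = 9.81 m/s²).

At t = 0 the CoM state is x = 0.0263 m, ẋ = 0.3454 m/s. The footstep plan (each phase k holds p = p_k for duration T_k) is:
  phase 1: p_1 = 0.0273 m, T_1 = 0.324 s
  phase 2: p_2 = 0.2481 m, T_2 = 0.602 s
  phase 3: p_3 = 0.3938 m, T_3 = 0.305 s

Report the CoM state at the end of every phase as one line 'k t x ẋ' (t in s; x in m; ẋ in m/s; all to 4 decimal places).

1 0.3240 0.1699 0.6573
2 0.9260 0.7104 1.9038
3 1.2310 1.6945 5.3005

phase 1: p=0.0273, T=0.324, ωT=1.270469, cosh=1.921611, sinh=1.640911; start (x,ẋ)=(0.026300, 0.345400) → end (x,ẋ)=(0.169919, 0.657290)
phase 2: p=0.2481, T=0.602, ωT=2.360562, cosh=5.345638, sinh=5.251271; start (x,ẋ)=(0.169919, 0.657290) → end (x,ẋ)=(0.710413, 1.903778)
phase 3: p=0.3938, T=0.305, ωT=1.195966, cosh=1.804581, sinh=1.502169; start (x,ẋ)=(0.710413, 1.903778) → end (x,ẋ)=(1.694471, 5.300470)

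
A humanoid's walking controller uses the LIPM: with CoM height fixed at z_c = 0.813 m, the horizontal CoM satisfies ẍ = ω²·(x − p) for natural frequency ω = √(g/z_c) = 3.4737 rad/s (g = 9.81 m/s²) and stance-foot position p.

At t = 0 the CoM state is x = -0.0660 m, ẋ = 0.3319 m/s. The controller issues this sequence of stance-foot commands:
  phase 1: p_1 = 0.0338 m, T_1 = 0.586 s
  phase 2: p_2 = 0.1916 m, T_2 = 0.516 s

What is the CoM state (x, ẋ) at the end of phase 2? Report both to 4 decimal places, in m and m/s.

phase 1: p=0.0338, T=0.586, ωT=2.035588, cosh=3.893679, sinh=3.763075; start (x,ẋ)=(-0.066000, 0.331900) → end (x,ẋ)=(0.004760, -0.012253)
phase 2: p=0.1916, T=0.516, ωT=1.792429, cosh=3.085287, sinh=2.918732; start (x,ẋ)=(0.004760, -0.012253) → end (x,ẋ)=(-0.395152, -1.932141)

x = -0.3952, ẋ = -1.9321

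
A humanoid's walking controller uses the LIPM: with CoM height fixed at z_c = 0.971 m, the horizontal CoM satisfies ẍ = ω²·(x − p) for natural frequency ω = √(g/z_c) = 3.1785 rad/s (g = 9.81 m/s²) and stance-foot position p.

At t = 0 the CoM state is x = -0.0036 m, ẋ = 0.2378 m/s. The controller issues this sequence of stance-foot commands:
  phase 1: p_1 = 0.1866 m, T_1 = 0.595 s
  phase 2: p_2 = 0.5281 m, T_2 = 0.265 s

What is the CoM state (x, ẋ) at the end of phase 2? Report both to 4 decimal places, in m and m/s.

x = -0.8382, ẋ = -3.8205

phase 1: p=0.1866, T=0.595, ωT=1.891207, cosh=3.389128, sinh=3.238238; start (x,ẋ)=(-0.003600, 0.237800) → end (x,ẋ)=(-0.215743, -1.151745)
phase 2: p=0.5281, T=0.265, ωT=0.842303, cosh=1.376212, sinh=0.945494; start (x,ẋ)=(-0.215743, -1.151745) → end (x,ẋ)=(-0.838190, -3.820482)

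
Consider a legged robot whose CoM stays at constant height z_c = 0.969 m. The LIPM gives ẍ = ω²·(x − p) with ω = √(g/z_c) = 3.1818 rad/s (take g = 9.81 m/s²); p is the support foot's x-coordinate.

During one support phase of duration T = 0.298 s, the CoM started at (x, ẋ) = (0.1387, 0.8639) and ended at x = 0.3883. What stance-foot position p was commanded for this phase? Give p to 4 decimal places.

p = 0.2382

ωT = 3.1818·0.298 = 0.948176; cosh(ωT) = 1.484223, sinh(ωT) = 1.096776
x(T) = p + (x₀−p)·cosh(ωT) + (ẋ₀/ω)·sinh(ωT) ⇒ p·(1 − cosh) = x(T) − x₀·cosh − (ẋ₀/ω)·sinh
numerator   = 0.3883 − (0.1387)·1.484223 − (0.8639/3.1818)·1.096776 = -0.115351
denominator = 1 − 1.484223 = -0.484223
p = -0.115351 / -0.484223 = 0.2382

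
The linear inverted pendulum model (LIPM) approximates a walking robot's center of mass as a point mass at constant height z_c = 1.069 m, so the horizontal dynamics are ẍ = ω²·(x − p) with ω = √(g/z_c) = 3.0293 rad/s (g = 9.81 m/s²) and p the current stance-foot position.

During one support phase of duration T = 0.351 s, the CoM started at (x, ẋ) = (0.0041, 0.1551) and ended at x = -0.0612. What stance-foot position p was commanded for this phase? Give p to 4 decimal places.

p = 0.2145

ωT = 3.0293·0.351 = 1.063284; cosh(ωT) = 1.620593, sinh(ωT) = 1.275273
x(T) = p + (x₀−p)·cosh(ωT) + (ẋ₀/ω)·sinh(ωT) ⇒ p·(1 − cosh) = x(T) − x₀·cosh − (ẋ₀/ω)·sinh
numerator   = -0.0612 − (0.0041)·1.620593 − (0.1551/3.0293)·1.275273 = -0.133138
denominator = 1 − 1.620593 = -0.620593
p = -0.133138 / -0.620593 = 0.2145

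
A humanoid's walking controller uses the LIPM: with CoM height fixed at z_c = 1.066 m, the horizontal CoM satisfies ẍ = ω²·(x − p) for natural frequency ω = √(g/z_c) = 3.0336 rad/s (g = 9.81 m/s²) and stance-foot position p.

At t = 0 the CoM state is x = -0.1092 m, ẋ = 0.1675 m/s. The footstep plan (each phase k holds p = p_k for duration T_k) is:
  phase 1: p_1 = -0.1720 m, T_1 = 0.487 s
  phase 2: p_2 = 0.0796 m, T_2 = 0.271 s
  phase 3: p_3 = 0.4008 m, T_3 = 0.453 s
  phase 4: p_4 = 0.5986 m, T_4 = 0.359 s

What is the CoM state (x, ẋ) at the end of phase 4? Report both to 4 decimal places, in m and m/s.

x = 1.9137, ẋ = 4.3027

phase 1: p=-0.1720, T=0.487, ωT=1.477363, cosh=2.304808, sinh=2.076569; start (x,ẋ)=(-0.109200, 0.167500) → end (x,ẋ)=(0.087400, 0.781663)
phase 2: p=0.0796, T=0.271, ωT=0.822106, cosh=1.357395, sinh=0.917890; start (x,ẋ)=(0.087400, 0.781663) → end (x,ẋ)=(0.326698, 1.082744)
phase 3: p=0.4008, T=0.453, ωT=1.374221, cosh=2.102516, sinh=1.849480; start (x,ẋ)=(0.326698, 1.082744) → end (x,ẋ)=(0.905111, 1.860733)
phase 4: p=0.5986, T=0.359, ωT=1.089062, cosh=1.654009, sinh=1.317477; start (x,ẋ)=(0.905111, 1.860733) → end (x,ẋ)=(1.913679, 4.302702)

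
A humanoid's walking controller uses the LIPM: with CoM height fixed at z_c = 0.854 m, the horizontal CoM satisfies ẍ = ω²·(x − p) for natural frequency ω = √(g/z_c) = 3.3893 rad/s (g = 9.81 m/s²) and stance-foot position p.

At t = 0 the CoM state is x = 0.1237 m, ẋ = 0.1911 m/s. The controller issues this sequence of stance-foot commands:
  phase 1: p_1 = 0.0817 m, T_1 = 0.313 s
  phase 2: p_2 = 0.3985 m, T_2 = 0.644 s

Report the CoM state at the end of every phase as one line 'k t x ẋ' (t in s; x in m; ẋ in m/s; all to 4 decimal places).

1 0.3130 0.2213 0.4901
2 0.9570 0.2358 -0.4284

phase 1: p=0.0817, T=0.313, ωT=1.060851, cosh=1.617495, sinh=1.271333; start (x,ẋ)=(0.123700, 0.191100) → end (x,ẋ)=(0.221317, 0.490078)
phase 2: p=0.3985, T=0.644, ωT=2.182709, cosh=4.491520, sinh=4.378785; start (x,ẋ)=(0.221317, 0.490078) → end (x,ẋ)=(0.235832, -0.428382)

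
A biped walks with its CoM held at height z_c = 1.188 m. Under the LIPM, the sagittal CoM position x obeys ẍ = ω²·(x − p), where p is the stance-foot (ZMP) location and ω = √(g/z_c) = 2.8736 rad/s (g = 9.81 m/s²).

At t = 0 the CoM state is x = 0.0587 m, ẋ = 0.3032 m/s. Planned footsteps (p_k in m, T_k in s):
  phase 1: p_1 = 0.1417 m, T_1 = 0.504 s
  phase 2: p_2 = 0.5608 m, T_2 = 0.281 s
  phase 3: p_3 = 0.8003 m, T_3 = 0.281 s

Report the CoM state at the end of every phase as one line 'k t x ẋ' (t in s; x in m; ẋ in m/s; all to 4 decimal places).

1 0.5040 0.1675 0.2013
2 0.7850 0.0950 -0.7446
3 1.0660 -0.3804 -2.8211

phase 1: p=0.1417, T=0.504, ωT=1.448294, cosh=2.245410, sinh=2.010439; start (x,ẋ)=(0.058700, 0.303200) → end (x,ẋ)=(0.167457, 0.201301)
phase 2: p=0.5608, T=0.281, ωT=0.807482, cosh=1.344117, sinh=0.898137; start (x,ẋ)=(0.167457, 0.201301) → end (x,ẋ)=(0.095017, -0.744602)
phase 3: p=0.8003, T=0.281, ωT=0.807482, cosh=1.344117, sinh=0.898137; start (x,ẋ)=(0.095017, -0.744602) → end (x,ẋ)=(-0.380406, -2.821087)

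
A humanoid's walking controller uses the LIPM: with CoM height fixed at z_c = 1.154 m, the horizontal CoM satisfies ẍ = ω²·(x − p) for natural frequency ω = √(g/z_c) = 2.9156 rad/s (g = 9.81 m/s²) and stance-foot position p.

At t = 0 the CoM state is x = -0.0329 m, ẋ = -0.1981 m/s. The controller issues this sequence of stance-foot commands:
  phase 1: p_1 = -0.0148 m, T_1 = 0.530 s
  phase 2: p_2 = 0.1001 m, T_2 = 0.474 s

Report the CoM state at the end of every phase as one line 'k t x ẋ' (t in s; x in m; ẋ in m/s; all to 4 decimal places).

phase 1: p=-0.0148, T=0.530, ωT=1.545268, cosh=2.451241, sinh=2.237987; start (x,ẋ)=(-0.032900, -0.198100) → end (x,ẋ)=(-0.211227, -0.603695)
phase 2: p=0.1001, T=0.474, ωT=1.381994, cosh=2.116957, sinh=1.865880; start (x,ẋ)=(-0.211227, -0.603695) → end (x,ẋ)=(-0.945309, -2.971665)

1 0.5300 -0.2112 -0.6037
2 1.0040 -0.9453 -2.9717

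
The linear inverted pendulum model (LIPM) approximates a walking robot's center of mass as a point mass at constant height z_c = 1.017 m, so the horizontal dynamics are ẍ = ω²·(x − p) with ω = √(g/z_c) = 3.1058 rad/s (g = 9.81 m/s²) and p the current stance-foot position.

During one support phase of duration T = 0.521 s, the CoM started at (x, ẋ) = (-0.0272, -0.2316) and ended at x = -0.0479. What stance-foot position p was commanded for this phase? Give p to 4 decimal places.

p = -0.1259

ωT = 3.1058·0.521 = 1.618122; cosh(ωT) = 2.620940, sinh(ωT) = 2.422669
x(T) = p + (x₀−p)·cosh(ωT) + (ẋ₀/ω)·sinh(ωT) ⇒ p·(1 − cosh) = x(T) − x₀·cosh − (ẋ₀/ω)·sinh
numerator   = -0.0479 − (-0.0272)·2.620940 − (-0.2316/3.1058)·2.422669 = 0.204048
denominator = 1 − 2.620940 = -1.620940
p = 0.204048 / -1.620940 = -0.1259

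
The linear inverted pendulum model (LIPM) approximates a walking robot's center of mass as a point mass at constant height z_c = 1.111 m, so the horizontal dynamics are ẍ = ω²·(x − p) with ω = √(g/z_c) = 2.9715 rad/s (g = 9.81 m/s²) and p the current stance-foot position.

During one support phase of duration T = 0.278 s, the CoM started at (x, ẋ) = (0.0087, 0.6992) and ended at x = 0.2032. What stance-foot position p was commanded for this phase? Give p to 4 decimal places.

p = 0.0717

ωT = 2.9715·0.278 = 0.826077; cosh(ωT) = 1.361051, sinh(ωT) = 0.923288
x(T) = p + (x₀−p)·cosh(ωT) + (ẋ₀/ω)·sinh(ωT) ⇒ p·(1 − cosh) = x(T) − x₀·cosh − (ẋ₀/ω)·sinh
numerator   = 0.2032 − (0.0087)·1.361051 − (0.6992/2.9715)·0.923288 = -0.025893
denominator = 1 − 1.361051 = -0.361051
p = -0.025893 / -0.361051 = 0.0717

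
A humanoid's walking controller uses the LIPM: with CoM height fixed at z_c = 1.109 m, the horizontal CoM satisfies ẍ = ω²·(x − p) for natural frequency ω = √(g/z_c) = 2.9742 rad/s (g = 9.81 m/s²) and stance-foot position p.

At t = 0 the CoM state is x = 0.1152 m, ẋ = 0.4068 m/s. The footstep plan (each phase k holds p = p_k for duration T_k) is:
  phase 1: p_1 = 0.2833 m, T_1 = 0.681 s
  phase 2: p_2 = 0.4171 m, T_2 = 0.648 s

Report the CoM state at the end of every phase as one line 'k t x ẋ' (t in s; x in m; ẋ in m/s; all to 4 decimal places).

phase 1: p=0.2833, T=0.681, ωT=2.025430, cosh=3.855654, sinh=3.723717; start (x,ẋ)=(0.115200, 0.406800) → end (x,ẋ)=(0.144481, -0.293241)
phase 2: p=0.4171, T=0.648, ωT=1.927282, cosh=3.508175, sinh=3.362632; start (x,ẋ)=(0.144481, -0.293241) → end (x,ẋ)=(-0.870834, -3.755244)

1 0.6810 0.1445 -0.2932
2 1.3290 -0.8708 -3.7552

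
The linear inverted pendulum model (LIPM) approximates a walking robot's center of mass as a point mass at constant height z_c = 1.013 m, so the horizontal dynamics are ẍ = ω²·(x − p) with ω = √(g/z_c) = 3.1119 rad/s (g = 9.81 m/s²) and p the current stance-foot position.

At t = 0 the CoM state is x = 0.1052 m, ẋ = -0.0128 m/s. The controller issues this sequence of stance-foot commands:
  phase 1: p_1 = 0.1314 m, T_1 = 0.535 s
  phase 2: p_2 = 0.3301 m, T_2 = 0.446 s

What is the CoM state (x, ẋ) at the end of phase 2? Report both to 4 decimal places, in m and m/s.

x = -0.4142, ẋ = -2.1586

phase 1: p=0.1314, T=0.535, ωT=1.664867, cosh=2.737092, sinh=2.547876; start (x,ẋ)=(0.105200, -0.012800) → end (x,ẋ)=(0.049208, -0.242768)
phase 2: p=0.3301, T=0.446, ωT=1.387907, cosh=2.128027, sinh=1.878430; start (x,ẋ)=(0.049208, -0.242768) → end (x,ẋ)=(-0.414187, -2.158566)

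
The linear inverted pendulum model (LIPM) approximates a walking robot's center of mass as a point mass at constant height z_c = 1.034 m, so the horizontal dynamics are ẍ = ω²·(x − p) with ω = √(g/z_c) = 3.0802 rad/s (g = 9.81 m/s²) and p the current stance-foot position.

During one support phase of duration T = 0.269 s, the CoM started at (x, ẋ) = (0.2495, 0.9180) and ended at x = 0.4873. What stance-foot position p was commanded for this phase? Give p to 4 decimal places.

p = 0.3551

ωT = 3.0802·0.269 = 0.828574; cosh(ωT) = 1.363361, sinh(ωT) = 0.926689
x(T) = p + (x₀−p)·cosh(ωT) + (ẋ₀/ω)·sinh(ωT) ⇒ p·(1 − cosh) = x(T) − x₀·cosh − (ẋ₀/ω)·sinh
numerator   = 0.4873 − (0.2495)·1.363361 − (0.9180/3.0802)·0.926689 = -0.129042
denominator = 1 − 1.363361 = -0.363361
p = -0.129042 / -0.363361 = 0.3551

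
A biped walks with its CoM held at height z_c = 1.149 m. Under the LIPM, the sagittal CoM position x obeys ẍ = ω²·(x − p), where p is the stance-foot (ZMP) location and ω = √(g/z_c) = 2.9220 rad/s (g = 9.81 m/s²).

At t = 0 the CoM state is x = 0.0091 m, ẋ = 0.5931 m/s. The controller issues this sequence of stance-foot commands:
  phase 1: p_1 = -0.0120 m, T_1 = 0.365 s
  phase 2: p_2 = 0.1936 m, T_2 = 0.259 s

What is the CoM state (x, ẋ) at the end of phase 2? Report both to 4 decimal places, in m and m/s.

x = 0.6054, ẋ = 1.5709

phase 1: p=-0.0120, T=0.365, ωT=1.066530, cosh=1.624741, sinh=1.280540; start (x,ẋ)=(0.009100, 0.593100) → end (x,ẋ)=(0.282203, 1.042584)
phase 2: p=0.1936, T=0.259, ωT=0.756798, cosh=1.300303, sinh=0.831137; start (x,ẋ)=(0.282203, 1.042584) → end (x,ẋ)=(0.605364, 1.570855)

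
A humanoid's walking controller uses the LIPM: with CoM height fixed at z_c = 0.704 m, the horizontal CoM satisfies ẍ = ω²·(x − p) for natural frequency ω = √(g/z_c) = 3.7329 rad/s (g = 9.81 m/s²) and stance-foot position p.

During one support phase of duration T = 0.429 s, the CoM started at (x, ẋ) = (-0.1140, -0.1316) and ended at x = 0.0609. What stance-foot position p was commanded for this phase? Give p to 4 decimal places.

ωT = 3.7329·0.429 = 1.601414; cosh(ωT) = 2.580826, sinh(ωT) = 2.379215
x(T) = p + (x₀−p)·cosh(ωT) + (ẋ₀/ω)·sinh(ωT) ⇒ p·(1 − cosh) = x(T) − x₀·cosh − (ẋ₀/ω)·sinh
numerator   = 0.0609 − (-0.1140)·2.580826 − (-0.1316/3.7329)·2.379215 = 0.438991
denominator = 1 − 2.580826 = -1.580826
p = 0.438991 / -1.580826 = -0.2777

p = -0.2777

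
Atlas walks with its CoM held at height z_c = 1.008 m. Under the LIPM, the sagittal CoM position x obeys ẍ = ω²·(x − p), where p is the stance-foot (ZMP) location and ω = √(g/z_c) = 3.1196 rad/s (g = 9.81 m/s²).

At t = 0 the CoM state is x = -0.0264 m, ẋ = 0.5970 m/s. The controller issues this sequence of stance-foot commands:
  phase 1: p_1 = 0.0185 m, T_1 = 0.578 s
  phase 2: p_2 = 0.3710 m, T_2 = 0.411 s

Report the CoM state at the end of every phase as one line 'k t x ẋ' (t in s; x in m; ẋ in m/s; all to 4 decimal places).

1 0.5780 0.4435 1.4472
2 0.9890 1.2834 3.1850

phase 1: p=0.0185, T=0.578, ωT=1.803129, cosh=3.116694, sinh=2.951911; start (x,ẋ)=(-0.026400, 0.597000) → end (x,ẋ)=(0.443470, 1.447192)
phase 2: p=0.3710, T=0.411, ωT=1.282156, cosh=1.940920, sinh=1.663481; start (x,ẋ)=(0.443470, 1.447192) → end (x,ẋ)=(1.283352, 3.184958)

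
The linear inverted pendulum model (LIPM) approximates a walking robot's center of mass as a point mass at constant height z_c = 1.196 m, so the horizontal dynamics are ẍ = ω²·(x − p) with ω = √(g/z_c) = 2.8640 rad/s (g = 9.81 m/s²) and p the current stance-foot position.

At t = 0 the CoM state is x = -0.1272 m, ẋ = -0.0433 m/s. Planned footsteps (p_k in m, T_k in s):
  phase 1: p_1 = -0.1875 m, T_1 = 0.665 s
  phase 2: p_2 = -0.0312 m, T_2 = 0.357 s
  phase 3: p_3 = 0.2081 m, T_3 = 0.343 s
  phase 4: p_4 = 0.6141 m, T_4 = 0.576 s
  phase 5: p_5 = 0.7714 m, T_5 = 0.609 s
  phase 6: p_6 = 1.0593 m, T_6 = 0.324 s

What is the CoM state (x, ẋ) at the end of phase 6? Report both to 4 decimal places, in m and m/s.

x = 1.2796, ẋ = 1.0078

phase 1: p=-0.1875, T=0.665, ωT=1.904560, cosh=3.432670, sinh=3.283782; start (x,ẋ)=(-0.127200, -0.043300) → end (x,ẋ)=(-0.030157, 0.418472)
phase 2: p=-0.0312, T=0.357, ωT=1.022448, cosh=1.569853, sinh=1.210139; start (x,ẋ)=(-0.030157, 0.418472) → end (x,ẋ)=(0.147257, 0.660556)
phase 3: p=0.2081, T=0.343, ωT=0.982352, cosh=1.522580, sinh=1.148151; start (x,ẋ)=(0.147257, 0.660556) → end (x,ẋ)=(0.380272, 0.805678)
phase 4: p=0.6141, T=0.576, ωT=1.649664, cosh=2.698673, sinh=2.506558; start (x,ẋ)=(0.380272, 0.805678) → end (x,ẋ)=(0.688200, 0.495661)
phase 5: p=0.7714, T=0.609, ωT=1.744176, cosh=2.947987, sinh=2.773198; start (x,ẋ)=(0.688200, 0.495661) → end (x,ẋ)=(1.006074, 0.800393)
phase 6: p=1.0593, T=0.324, ωT=0.927936, cosh=1.462326, sinh=1.066957; start (x,ẋ)=(1.006074, 0.800393) → end (x,ẋ)=(1.279646, 1.007791)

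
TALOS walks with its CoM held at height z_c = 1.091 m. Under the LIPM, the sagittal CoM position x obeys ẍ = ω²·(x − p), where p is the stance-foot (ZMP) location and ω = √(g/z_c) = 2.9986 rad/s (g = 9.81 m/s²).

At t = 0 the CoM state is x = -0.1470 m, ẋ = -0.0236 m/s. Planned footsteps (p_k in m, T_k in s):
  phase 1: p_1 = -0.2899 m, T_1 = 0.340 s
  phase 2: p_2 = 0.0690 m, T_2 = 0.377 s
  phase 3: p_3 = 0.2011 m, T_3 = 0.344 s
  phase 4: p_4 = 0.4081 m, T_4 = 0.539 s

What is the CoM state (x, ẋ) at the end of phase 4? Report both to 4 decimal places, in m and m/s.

x = -0.7380, ẋ = -3.2644

phase 1: p=-0.2899, T=0.340, ωT=1.019524, cosh=1.566321, sinh=1.205554; start (x,ẋ)=(-0.147000, -0.023600) → end (x,ẋ)=(-0.075561, 0.479615)
phase 2: p=0.0690, T=0.377, ωT=1.130472, cosh=1.710000, sinh=1.387119; start (x,ẋ)=(-0.075561, 0.479615) → end (x,ẋ)=(0.043665, 0.218852)
phase 3: p=0.2011, T=0.344, ωT=1.031518, cosh=1.580894, sinh=1.224428; start (x,ẋ)=(0.043665, 0.218852) → end (x,ẋ)=(0.041577, -0.232050)
phase 4: p=0.4081, T=0.539, ωT=1.616245, cosh=2.616398, sinh=2.417755; start (x,ẋ)=(0.041577, -0.232050) → end (x,ẋ)=(-0.737970, -3.264381)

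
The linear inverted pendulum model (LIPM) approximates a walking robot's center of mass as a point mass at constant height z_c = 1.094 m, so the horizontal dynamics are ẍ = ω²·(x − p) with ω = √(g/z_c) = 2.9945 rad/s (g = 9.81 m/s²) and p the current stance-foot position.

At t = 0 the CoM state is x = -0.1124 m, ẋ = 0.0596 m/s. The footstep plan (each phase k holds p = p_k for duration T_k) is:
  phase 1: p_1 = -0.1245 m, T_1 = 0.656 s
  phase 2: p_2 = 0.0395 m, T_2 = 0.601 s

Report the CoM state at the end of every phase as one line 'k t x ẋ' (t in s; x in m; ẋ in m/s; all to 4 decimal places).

phase 1: p=-0.1245, T=0.656, ωT=1.964392, cosh=3.635409, sinh=3.495167; start (x,ẋ)=(-0.112400, 0.059600) → end (x,ẋ)=(-0.010947, 0.343312)
phase 2: p=0.0395, T=0.601, ωT=1.799694, cosh=3.106574, sinh=2.941225; start (x,ẋ)=(-0.010947, 0.343312) → end (x,ẋ)=(0.219988, 0.622216)

1 0.6560 -0.0109 0.3433
2 1.2570 0.2200 0.6222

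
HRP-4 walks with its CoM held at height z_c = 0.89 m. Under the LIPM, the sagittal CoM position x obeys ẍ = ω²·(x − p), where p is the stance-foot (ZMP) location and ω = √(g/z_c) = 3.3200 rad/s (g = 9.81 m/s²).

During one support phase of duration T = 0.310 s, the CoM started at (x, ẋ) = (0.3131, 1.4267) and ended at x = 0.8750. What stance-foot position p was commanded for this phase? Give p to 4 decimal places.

ωT = 3.3200·0.310 = 1.029200; cosh(ωT) = 1.578059, sinh(ωT) = 1.220767
x(T) = p + (x₀−p)·cosh(ωT) + (ẋ₀/ω)·sinh(ωT) ⇒ p·(1 − cosh) = x(T) − x₀·cosh − (ẋ₀/ω)·sinh
numerator   = 0.8750 − (0.3131)·1.578059 − (1.4267/3.3200)·1.220767 = -0.143689
denominator = 1 − 1.578059 = -0.578059
p = -0.143689 / -0.578059 = 0.2486

p = 0.2486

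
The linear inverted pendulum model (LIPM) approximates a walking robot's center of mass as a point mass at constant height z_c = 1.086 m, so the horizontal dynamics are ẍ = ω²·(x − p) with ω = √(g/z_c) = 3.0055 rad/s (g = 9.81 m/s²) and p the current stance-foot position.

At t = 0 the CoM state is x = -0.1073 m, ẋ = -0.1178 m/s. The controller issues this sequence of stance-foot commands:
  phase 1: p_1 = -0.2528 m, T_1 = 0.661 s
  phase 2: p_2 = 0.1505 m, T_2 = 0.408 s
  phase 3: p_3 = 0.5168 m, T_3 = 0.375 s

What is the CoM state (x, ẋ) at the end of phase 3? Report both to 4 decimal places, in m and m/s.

phase 1: p=-0.2528, T=0.661, ωT=1.986636, cosh=3.714059, sinh=3.576903; start (x,ẋ)=(-0.107300, -0.117800) → end (x,ẋ)=(0.147400, 1.126664)
phase 2: p=0.1505, T=0.408, ωT=1.226244, cosh=1.850898, sinh=1.557506; start (x,ẋ)=(0.147400, 1.126664) → end (x,ẋ)=(0.728620, 2.070827)
phase 3: p=0.5168, T=0.375, ωT=1.127063, cosh=1.705280, sinh=1.381296; start (x,ẋ)=(0.728620, 2.070827) → end (x,ẋ)=(1.829743, 4.410707)

x = 1.8297, ẋ = 4.4107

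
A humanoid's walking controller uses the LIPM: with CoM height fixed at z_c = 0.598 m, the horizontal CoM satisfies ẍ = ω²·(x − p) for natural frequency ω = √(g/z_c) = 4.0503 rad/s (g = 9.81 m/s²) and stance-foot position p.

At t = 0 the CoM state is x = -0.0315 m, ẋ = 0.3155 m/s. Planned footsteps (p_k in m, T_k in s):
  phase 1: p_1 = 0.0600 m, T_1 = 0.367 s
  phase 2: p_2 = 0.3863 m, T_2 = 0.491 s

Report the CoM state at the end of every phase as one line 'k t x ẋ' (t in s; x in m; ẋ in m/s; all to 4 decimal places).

1 0.3670 0.0108 -0.0442
2 0.8580 -1.0504 -5.6168

phase 1: p=0.0600, T=0.367, ωT=1.486460, cosh=2.323794, sinh=2.097622; start (x,ẋ)=(-0.031500, 0.315500) → end (x,ẋ)=(0.010768, -0.044227)
phase 2: p=0.3863, T=0.491, ωT=1.988697, cosh=3.721442, sinh=3.584568; start (x,ẋ)=(0.010768, -0.044227) → end (x,ẋ)=(-1.050362, -5.616777)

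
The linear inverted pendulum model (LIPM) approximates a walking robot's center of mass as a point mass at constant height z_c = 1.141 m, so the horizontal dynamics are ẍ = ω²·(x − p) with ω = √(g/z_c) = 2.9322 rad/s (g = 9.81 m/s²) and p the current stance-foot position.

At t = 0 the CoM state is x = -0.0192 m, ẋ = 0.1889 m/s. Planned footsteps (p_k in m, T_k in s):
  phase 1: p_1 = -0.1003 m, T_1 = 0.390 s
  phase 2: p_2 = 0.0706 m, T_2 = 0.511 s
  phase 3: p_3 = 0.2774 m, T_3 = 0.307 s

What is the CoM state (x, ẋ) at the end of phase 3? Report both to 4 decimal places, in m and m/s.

phase 1: p=-0.1003, T=0.390, ωT=1.143558, cosh=1.728298, sinh=1.409615; start (x,ẋ)=(-0.019200, 0.188900) → end (x,ẋ)=(0.130676, 0.661684)
phase 2: p=0.0706, T=0.511, ωT=1.498354, cosh=2.348908, sinh=2.125411; start (x,ẋ)=(0.130676, 0.661684) → end (x,ẋ)=(0.691336, 1.928637)
phase 3: p=0.2774, T=0.307, ωT=0.900185, cosh=1.433277, sinh=1.026782; start (x,ẋ)=(0.691336, 1.928637) → end (x,ẋ)=(1.546045, 4.010521)

x = 1.5460, ẋ = 4.0105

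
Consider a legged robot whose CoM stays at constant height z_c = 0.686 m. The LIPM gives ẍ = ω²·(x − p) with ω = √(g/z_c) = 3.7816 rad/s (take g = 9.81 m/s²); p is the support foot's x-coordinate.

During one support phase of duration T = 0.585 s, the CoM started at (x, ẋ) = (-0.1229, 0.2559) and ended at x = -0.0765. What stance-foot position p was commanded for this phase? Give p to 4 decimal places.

p = -0.0514

ωT = 3.7816·0.585 = 2.212236; cosh(ωT) = 4.622789, sinh(ωT) = 4.513333
x(T) = p + (x₀−p)·cosh(ωT) + (ẋ₀/ω)·sinh(ωT) ⇒ p·(1 − cosh) = x(T) − x₀·cosh − (ẋ₀/ω)·sinh
numerator   = -0.0765 − (-0.1229)·4.622789 − (0.2559/3.7816)·4.513333 = 0.186225
denominator = 1 − 4.622789 = -3.622789
p = 0.186225 / -3.622789 = -0.0514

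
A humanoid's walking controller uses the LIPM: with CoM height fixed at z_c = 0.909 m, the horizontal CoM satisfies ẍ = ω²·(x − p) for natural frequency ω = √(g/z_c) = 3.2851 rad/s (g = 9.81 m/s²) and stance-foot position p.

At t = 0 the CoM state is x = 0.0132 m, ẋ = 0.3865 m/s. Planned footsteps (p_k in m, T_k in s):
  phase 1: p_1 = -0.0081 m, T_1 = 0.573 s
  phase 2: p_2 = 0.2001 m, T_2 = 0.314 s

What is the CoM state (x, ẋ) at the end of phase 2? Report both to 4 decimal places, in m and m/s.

x = 1.1487, ẋ = 3.3771

phase 1: p=-0.0081, T=0.573, ωT=1.882362, cosh=3.360617, sinh=3.208387; start (x,ẋ)=(0.013200, 0.386500) → end (x,ẋ)=(0.440956, 1.523378)
phase 2: p=0.2001, T=0.314, ωT=1.031521, cosh=1.580897, sinh=1.224433; start (x,ẋ)=(0.440956, 1.523378) → end (x,ẋ)=(1.148667, 3.377119)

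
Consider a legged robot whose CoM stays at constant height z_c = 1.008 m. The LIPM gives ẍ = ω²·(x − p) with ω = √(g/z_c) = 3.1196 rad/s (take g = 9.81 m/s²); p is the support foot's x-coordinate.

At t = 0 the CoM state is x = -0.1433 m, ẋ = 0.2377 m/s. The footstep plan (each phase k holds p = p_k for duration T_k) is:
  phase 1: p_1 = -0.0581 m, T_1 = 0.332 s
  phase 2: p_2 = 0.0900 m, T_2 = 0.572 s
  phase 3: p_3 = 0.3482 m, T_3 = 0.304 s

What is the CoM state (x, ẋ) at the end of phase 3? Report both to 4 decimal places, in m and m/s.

x = -1.3753, ẋ = -5.0230

phase 1: p=-0.0581, T=0.332, ωT=1.035707, cosh=1.586037, sinh=1.231061; start (x,ẋ)=(-0.143300, 0.237700) → end (x,ẋ)=(-0.099429, 0.049797)
phase 2: p=0.0900, T=0.572, ωT=1.784411, cosh=3.061984, sinh=2.894088; start (x,ẋ)=(-0.099429, 0.049797) → end (x,ẋ)=(-0.443830, -1.557760)
phase 3: p=0.3482, T=0.304, ωT=0.948358, cosh=1.484422, sinh=1.097046; start (x,ẋ)=(-0.443830, -1.557760) → end (x,ẋ)=(-1.375313, -5.022975)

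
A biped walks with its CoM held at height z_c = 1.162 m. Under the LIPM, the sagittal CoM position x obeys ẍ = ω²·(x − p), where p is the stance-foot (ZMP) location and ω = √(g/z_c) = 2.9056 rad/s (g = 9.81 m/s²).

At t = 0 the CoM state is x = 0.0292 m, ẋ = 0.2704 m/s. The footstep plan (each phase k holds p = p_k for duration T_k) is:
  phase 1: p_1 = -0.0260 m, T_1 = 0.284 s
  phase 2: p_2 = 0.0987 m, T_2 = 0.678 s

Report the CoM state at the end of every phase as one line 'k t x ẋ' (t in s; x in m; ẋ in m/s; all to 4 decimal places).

phase 1: p=-0.0260, T=0.284, ωT=0.825190, cosh=1.360233, sinh=0.922082; start (x,ẋ)=(0.029200, 0.270400) → end (x,ẋ)=(0.134895, 0.515699)
phase 2: p=0.0987, T=0.678, ωT=1.969997, cosh=3.655055, sinh=3.515598; start (x,ẋ)=(0.134895, 0.515699) → end (x,ẋ)=(0.854960, 2.254641)

1 0.2840 0.1349 0.5157
2 0.9620 0.8550 2.2546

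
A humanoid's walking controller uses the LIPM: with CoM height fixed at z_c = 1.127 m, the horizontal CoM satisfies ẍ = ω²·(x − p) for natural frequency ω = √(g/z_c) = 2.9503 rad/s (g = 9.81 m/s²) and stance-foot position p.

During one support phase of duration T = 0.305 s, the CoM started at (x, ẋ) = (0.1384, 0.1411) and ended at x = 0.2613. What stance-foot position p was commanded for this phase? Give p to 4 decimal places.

p = -0.0321

ωT = 2.9503·0.305 = 0.899841; cosh(ωT) = 1.432924, sinh(ωT) = 1.026290
x(T) = p + (x₀−p)·cosh(ωT) + (ẋ₀/ω)·sinh(ωT) ⇒ p·(1 − cosh) = x(T) − x₀·cosh − (ẋ₀/ω)·sinh
numerator   = 0.2613 − (0.1384)·1.432924 − (0.1411/2.9503)·1.026290 = 0.013900
denominator = 1 − 1.432924 = -0.432924
p = 0.013900 / -0.432924 = -0.0321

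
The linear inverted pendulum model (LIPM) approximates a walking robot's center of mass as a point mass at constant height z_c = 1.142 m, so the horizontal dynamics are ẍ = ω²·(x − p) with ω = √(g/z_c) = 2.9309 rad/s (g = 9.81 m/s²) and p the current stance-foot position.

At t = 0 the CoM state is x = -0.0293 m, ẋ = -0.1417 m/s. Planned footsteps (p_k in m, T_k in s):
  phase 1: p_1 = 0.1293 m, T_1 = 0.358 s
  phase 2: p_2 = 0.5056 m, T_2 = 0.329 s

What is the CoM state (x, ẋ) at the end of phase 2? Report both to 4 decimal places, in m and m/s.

x = -0.8420, ẋ = -3.4860

phase 1: p=0.1293, T=0.358, ωT=1.049262, cosh=1.602870, sinh=1.252674; start (x,ẋ)=(-0.029300, -0.141700) → end (x,ẋ)=(-0.185478, -0.809420)
phase 2: p=0.5056, T=0.329, ωT=0.964266, cosh=1.502062, sinh=1.120800; start (x,ẋ)=(-0.185478, -0.809420) → end (x,ẋ)=(-0.841971, -3.485958)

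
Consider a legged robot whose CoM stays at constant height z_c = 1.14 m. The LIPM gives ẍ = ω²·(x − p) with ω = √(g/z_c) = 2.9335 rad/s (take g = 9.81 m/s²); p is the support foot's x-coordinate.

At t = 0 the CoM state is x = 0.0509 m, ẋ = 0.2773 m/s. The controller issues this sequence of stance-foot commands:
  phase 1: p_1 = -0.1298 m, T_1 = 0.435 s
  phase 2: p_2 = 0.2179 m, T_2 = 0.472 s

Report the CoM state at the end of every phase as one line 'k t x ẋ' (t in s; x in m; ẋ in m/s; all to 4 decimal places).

1 0.4350 0.3752 1.4110
2 0.9070 1.4519 3.8576

phase 1: p=-0.1298, T=0.435, ωT=1.276072, cosh=1.930837, sinh=1.651705; start (x,ẋ)=(0.050900, 0.277300) → end (x,ẋ)=(0.375236, 1.410963)
phase 2: p=0.2179, T=0.472, ωT=1.384612, cosh=2.121849, sinh=1.871428; start (x,ẋ)=(0.375236, 1.410963) → end (x,ẋ)=(1.451867, 3.857596)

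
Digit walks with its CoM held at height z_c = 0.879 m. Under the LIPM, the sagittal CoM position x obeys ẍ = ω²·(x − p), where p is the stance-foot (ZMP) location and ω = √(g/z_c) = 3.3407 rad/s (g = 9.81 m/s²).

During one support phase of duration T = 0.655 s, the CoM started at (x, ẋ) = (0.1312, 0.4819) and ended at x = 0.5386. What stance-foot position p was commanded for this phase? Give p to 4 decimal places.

ωT = 3.3407·0.655 = 2.188159; cosh(ωT) = 4.515449, sinh(ωT) = 4.403326
x(T) = p + (x₀−p)·cosh(ωT) + (ẋ₀/ω)·sinh(ωT) ⇒ p·(1 − cosh) = x(T) − x₀·cosh − (ẋ₀/ω)·sinh
numerator   = 0.5386 − (0.1312)·4.515449 − (0.4819/3.3407)·4.403326 = -0.689012
denominator = 1 − 4.515449 = -3.515449
p = -0.689012 / -3.515449 = 0.1960

p = 0.1960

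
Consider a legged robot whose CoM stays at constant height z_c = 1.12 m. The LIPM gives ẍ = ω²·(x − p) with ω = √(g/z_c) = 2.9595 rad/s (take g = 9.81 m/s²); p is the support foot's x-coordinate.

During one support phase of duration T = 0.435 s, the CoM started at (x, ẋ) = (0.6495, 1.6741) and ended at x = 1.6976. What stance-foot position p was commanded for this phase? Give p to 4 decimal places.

ωT = 2.9595·0.435 = 1.287382; cosh(ωT) = 1.949641, sinh(ωT) = 1.673649
x(T) = p + (x₀−p)·cosh(ωT) + (ẋ₀/ω)·sinh(ωT) ⇒ p·(1 − cosh) = x(T) − x₀·cosh − (ẋ₀/ω)·sinh
numerator   = 1.6976 − (0.6495)·1.949641 − (1.6741/2.9595)·1.673649 = -0.515425
denominator = 1 − 1.949641 = -0.949641
p = -0.515425 / -0.949641 = 0.5428

p = 0.5428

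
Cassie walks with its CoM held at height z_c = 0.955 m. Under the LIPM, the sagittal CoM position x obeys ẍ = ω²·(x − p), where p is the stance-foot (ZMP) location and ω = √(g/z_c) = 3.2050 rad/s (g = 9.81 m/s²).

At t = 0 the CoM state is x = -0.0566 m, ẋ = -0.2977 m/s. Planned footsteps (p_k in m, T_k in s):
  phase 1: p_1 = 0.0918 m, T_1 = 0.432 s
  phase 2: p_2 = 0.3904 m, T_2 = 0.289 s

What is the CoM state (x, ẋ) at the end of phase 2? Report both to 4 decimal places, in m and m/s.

phase 1: p=0.0918, T=0.432, ωT=1.384560, cosh=2.121751, sinh=1.871317; start (x,ẋ)=(-0.056600, -0.297700) → end (x,ẋ)=(-0.396887, -1.521685)
phase 2: p=0.3904, T=0.289, ωT=0.926245, cosh=1.460524, sinh=1.064486; start (x,ẋ)=(-0.396887, -1.521685) → end (x,ẋ)=(-1.264854, -4.908428)

x = -1.2649, ẋ = -4.9084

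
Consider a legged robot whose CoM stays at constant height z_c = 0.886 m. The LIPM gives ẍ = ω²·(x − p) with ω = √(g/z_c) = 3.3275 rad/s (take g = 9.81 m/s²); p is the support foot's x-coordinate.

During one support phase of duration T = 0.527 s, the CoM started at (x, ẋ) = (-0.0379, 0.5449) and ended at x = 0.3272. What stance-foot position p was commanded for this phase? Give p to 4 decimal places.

ωT = 3.3275·0.527 = 1.753593; cosh(ωT) = 2.974232, sinh(ωT) = 2.801081
x(T) = p + (x₀−p)·cosh(ωT) + (ẋ₀/ω)·sinh(ωT) ⇒ p·(1 − cosh) = x(T) − x₀·cosh − (ẋ₀/ω)·sinh
numerator   = 0.3272 − (-0.0379)·2.974232 − (0.5449/3.3275)·2.801081 = -0.018772
denominator = 1 − 2.974232 = -1.974232
p = -0.018772 / -1.974232 = 0.0095

p = 0.0095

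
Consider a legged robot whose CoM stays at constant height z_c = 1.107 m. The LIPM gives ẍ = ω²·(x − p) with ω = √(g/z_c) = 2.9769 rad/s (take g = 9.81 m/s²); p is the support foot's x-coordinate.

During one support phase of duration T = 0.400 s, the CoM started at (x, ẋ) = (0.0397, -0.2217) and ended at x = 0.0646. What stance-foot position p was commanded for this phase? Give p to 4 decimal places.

p = -0.1311

ωT = 2.9769·0.400 = 1.190760; cosh(ωT) = 1.796785, sinh(ωT) = 1.492795
x(T) = p + (x₀−p)·cosh(ωT) + (ẋ₀/ω)·sinh(ωT) ⇒ p·(1 − cosh) = x(T) − x₀·cosh − (ẋ₀/ω)·sinh
numerator   = 0.0646 − (0.0397)·1.796785 − (-0.2217/2.9769)·1.492795 = 0.104441
denominator = 1 − 1.796785 = -0.796785
p = 0.104441 / -0.796785 = -0.1311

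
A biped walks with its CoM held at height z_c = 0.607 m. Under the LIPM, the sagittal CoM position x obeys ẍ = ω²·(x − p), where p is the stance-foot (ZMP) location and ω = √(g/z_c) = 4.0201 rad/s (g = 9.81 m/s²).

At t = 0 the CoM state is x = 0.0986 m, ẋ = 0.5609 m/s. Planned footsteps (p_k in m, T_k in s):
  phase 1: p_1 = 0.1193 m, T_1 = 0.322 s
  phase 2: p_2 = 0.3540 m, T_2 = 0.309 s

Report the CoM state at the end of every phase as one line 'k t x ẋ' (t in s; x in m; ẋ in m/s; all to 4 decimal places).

phase 1: p=0.1193, T=0.322, ωT=1.294472, cosh=1.961556, sinh=1.687514; start (x,ẋ)=(0.098600, 0.560900) → end (x,ẋ)=(0.314144, 0.959809)
phase 2: p=0.3540, T=0.309, ωT=1.242211, cosh=1.876004, sinh=1.587258; start (x,ẋ)=(0.314144, 0.959809) → end (x,ẋ)=(0.658192, 1.546287)

1 0.3220 0.3141 0.9598
2 0.6310 0.6582 1.5463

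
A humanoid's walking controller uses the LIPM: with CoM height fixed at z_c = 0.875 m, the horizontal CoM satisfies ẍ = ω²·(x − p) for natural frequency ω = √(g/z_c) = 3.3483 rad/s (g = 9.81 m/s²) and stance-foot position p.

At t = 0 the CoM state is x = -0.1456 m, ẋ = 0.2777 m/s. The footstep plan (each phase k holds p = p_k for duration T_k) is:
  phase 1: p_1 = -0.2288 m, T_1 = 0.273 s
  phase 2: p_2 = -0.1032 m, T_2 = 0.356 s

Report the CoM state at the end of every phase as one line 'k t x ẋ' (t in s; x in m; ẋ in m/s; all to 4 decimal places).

phase 1: p=-0.2288, T=0.273, ωT=0.914086, cosh=1.447688, sinh=1.046806; start (x,ẋ)=(-0.145600, 0.277700) → end (x,ẋ)=(-0.021533, 0.693641)
phase 2: p=-0.1032, T=0.356, ωT=1.191995, cosh=1.798630, sinh=1.495015; start (x,ẋ)=(-0.021533, 0.693641) → end (x,ẋ)=(0.353399, 1.656409)

1 0.2730 -0.0215 0.6936
2 0.6290 0.3534 1.6564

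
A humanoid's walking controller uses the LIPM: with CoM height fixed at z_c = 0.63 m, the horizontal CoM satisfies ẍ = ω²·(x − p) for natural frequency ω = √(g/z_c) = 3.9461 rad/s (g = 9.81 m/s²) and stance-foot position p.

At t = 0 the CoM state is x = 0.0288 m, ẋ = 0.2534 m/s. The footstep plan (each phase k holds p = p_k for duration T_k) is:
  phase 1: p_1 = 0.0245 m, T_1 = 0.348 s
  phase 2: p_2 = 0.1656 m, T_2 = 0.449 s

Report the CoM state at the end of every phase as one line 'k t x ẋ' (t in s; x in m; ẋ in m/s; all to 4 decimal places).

1 0.3480 0.1522 0.5637
2 0.7970 0.5329 1.5541

phase 1: p=0.0245, T=0.348, ωT=1.373243, cosh=2.100709, sinh=1.847424; start (x,ẋ)=(0.028800, 0.253400) → end (x,ẋ)=(0.152166, 0.563667)
phase 2: p=0.1656, T=0.449, ωT=1.771799, cosh=3.025725, sinh=2.855699; start (x,ẋ)=(0.152166, 0.563667) → end (x,ẋ)=(0.532865, 1.554115)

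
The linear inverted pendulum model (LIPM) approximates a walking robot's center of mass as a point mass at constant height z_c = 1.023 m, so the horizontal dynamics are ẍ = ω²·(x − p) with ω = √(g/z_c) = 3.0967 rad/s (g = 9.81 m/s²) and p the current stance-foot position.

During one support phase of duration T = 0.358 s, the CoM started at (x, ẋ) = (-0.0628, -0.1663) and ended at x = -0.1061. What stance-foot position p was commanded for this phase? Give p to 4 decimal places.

p = -0.1057

ωT = 3.0967·0.358 = 1.108619; cosh(ωT) = 1.680092, sinh(ωT) = 1.350078
x(T) = p + (x₀−p)·cosh(ωT) + (ẋ₀/ω)·sinh(ωT) ⇒ p·(1 − cosh) = x(T) − x₀·cosh − (ẋ₀/ω)·sinh
numerator   = -0.1061 − (-0.0628)·1.680092 − (-0.1663/3.0967)·1.350078 = 0.071912
denominator = 1 − 1.680092 = -0.680092
p = 0.071912 / -0.680092 = -0.1057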